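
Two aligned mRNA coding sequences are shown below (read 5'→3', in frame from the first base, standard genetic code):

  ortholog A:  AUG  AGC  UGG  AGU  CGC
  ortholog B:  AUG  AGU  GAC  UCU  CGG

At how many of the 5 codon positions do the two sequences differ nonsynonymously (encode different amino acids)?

Codon 1: AUG Met / AUG Met — identical.
Codon 2: AGC Ser / AGU Ser — synonymous.
Codon 3: UGG Trp / GAC Asp — nonsynonymous.
Codon 4: AGU Ser / UCU Ser — synonymous.
Codon 5: CGC Arg / CGG Arg — synonymous.
Nonsynonymous differences: 1.

1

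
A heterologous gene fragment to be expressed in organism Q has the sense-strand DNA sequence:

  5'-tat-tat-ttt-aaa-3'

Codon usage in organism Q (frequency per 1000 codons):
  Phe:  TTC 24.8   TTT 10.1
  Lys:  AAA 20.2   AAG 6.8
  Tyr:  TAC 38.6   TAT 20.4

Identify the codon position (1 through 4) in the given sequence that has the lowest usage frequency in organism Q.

3

Codon 1 TAT (Tyr): 20.4 per 1000.
Codon 2 TAT (Tyr): 20.4 per 1000.
Codon 3 TTT (Phe): 10.1 per 1000.
Codon 4 AAA (Lys): 20.2 per 1000.
Lowest frequency is 10.1 at codon 3.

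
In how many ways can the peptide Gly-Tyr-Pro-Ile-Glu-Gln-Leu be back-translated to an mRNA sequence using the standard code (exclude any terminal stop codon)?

Gly: 4 codons.
Tyr: 2 codons.
Pro: 4 codons.
Ile: 3 codons.
Glu: 2 codons.
Gln: 2 codons.
Leu: 6 codons.
4 × 2 × 4 × 3 × 2 × 2 × 6 = 2304.

2304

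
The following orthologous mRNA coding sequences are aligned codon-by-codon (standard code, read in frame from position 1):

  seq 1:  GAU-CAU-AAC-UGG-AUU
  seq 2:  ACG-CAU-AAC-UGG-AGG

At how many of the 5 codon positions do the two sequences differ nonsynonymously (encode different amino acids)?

Codon 1: GAU Asp / ACG Thr — nonsynonymous.
Codon 2: CAU His / CAU His — identical.
Codon 3: AAC Asn / AAC Asn — identical.
Codon 4: UGG Trp / UGG Trp — identical.
Codon 5: AUU Ile / AGG Arg — nonsynonymous.
Nonsynonymous differences: 2.

2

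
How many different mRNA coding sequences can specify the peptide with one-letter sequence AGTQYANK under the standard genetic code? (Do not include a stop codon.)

4096

Ala: 4 codons.
Gly: 4 codons.
Thr: 4 codons.
Gln: 2 codons.
Tyr: 2 codons.
Ala: 4 codons.
Asn: 2 codons.
Lys: 2 codons.
4 × 4 × 4 × 2 × 2 × 4 × 2 × 2 = 4096.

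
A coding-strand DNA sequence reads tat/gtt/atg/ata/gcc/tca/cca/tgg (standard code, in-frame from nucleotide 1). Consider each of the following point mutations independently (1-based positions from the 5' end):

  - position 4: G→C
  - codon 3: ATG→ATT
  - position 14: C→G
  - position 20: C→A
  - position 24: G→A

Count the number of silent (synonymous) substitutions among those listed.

0

Codon 2: GTT (Val) → CTT (Leu) — missense.
Codon 3: ATG (Met) → ATT (Ile) — missense.
Codon 5: GCC (Ala) → GGC (Gly) — missense.
Codon 7: CCA (Pro) → CAA (Gln) — missense.
Codon 8: TGG (Trp) → TGA (Stop) — nonsense.
Synonymous: 0 of 5.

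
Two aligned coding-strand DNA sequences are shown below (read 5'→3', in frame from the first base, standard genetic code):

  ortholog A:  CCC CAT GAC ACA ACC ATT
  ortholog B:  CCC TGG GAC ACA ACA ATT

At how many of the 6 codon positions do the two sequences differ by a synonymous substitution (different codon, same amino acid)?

1

Codon 1: CCC Pro / CCC Pro — identical.
Codon 2: CAT His / TGG Trp — nonsynonymous.
Codon 3: GAC Asp / GAC Asp — identical.
Codon 4: ACA Thr / ACA Thr — identical.
Codon 5: ACC Thr / ACA Thr — synonymous.
Codon 6: ATT Ile / ATT Ile — identical.
Synonymous differences: 1.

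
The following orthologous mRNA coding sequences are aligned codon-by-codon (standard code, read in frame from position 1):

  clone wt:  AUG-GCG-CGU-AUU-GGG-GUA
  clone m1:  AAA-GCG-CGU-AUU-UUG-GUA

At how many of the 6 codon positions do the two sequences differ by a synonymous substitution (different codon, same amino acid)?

0

Codon 1: AUG Met / AAA Lys — nonsynonymous.
Codon 2: GCG Ala / GCG Ala — identical.
Codon 3: CGU Arg / CGU Arg — identical.
Codon 4: AUU Ile / AUU Ile — identical.
Codon 5: GGG Gly / UUG Leu — nonsynonymous.
Codon 6: GUA Val / GUA Val — identical.
Synonymous differences: 0.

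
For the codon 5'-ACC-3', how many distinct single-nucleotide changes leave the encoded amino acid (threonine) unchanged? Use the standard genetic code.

Position 1: none → 0 synonymous.
Position 2: none → 0 synonymous.
Position 3: ACU, ACA, ACG → 3 synonymous.
Total: 0 + 0 + 3 = 3.

3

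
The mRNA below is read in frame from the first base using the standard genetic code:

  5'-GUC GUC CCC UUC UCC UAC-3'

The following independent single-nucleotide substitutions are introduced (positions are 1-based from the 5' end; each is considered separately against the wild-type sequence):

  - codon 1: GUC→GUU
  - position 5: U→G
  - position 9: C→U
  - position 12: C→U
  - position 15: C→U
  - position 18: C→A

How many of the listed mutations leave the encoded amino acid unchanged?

Codon 1: GUC (Val) → GUU (Val) — synonymous.
Codon 2: GUC (Val) → GGC (Gly) — missense.
Codon 3: CCC (Pro) → CCU (Pro) — synonymous.
Codon 4: UUC (Phe) → UUU (Phe) — synonymous.
Codon 5: UCC (Ser) → UCU (Ser) — synonymous.
Codon 6: UAC (Tyr) → UAA (Stop) — nonsense.
Synonymous: 4 of 6.

4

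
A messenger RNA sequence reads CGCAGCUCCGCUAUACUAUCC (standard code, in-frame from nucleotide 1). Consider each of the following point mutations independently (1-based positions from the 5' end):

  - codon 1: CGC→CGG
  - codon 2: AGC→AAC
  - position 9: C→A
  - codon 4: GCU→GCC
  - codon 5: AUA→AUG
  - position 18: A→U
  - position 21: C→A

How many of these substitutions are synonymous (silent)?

Codon 1: CGC (Arg) → CGG (Arg) — synonymous.
Codon 2: AGC (Ser) → AAC (Asn) — missense.
Codon 3: UCC (Ser) → UCA (Ser) — synonymous.
Codon 4: GCU (Ala) → GCC (Ala) — synonymous.
Codon 5: AUA (Ile) → AUG (Met) — missense.
Codon 6: CUA (Leu) → CUU (Leu) — synonymous.
Codon 7: UCC (Ser) → UCA (Ser) — synonymous.
Synonymous: 5 of 7.

5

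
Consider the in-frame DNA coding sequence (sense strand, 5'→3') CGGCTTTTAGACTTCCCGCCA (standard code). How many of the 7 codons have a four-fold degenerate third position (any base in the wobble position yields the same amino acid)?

Codon 1 CGG (Arg): third position 4-fold.
Codon 2 CTT (Leu): third position 4-fold.
Codon 3 TTA (Leu): third position 2-fold.
Codon 4 GAC (Asp): third position 2-fold.
Codon 5 TTC (Phe): third position 2-fold.
Codon 6 CCG (Pro): third position 4-fold.
Codon 7 CCA (Pro): third position 4-fold.
Four-fold degenerate third positions: 4.

4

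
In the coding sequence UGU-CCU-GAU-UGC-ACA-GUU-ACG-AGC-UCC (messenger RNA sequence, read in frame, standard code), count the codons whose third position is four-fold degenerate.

Codon 1 UGU (Cys): third position 2-fold.
Codon 2 CCU (Pro): third position 4-fold.
Codon 3 GAU (Asp): third position 2-fold.
Codon 4 UGC (Cys): third position 2-fold.
Codon 5 ACA (Thr): third position 4-fold.
Codon 6 GUU (Val): third position 4-fold.
Codon 7 ACG (Thr): third position 4-fold.
Codon 8 AGC (Ser): third position 2-fold.
Codon 9 UCC (Ser): third position 4-fold.
Four-fold degenerate third positions: 5.

5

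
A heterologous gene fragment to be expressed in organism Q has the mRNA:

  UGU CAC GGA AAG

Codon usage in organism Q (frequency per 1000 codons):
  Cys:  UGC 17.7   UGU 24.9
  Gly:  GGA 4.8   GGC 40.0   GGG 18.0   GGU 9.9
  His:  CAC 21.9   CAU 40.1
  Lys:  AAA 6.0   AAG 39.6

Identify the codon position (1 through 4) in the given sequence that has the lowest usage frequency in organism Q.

3

Codon 1 UGU (Cys): 24.9 per 1000.
Codon 2 CAC (His): 21.9 per 1000.
Codon 3 GGA (Gly): 4.8 per 1000.
Codon 4 AAG (Lys): 39.6 per 1000.
Lowest frequency is 4.8 at codon 3.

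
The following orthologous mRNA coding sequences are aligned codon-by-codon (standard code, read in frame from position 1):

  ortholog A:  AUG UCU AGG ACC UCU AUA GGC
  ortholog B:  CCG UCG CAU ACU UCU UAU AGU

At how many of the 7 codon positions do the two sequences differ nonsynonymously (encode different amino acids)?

Codon 1: AUG Met / CCG Pro — nonsynonymous.
Codon 2: UCU Ser / UCG Ser — synonymous.
Codon 3: AGG Arg / CAU His — nonsynonymous.
Codon 4: ACC Thr / ACU Thr — synonymous.
Codon 5: UCU Ser / UCU Ser — identical.
Codon 6: AUA Ile / UAU Tyr — nonsynonymous.
Codon 7: GGC Gly / AGU Ser — nonsynonymous.
Nonsynonymous differences: 4.

4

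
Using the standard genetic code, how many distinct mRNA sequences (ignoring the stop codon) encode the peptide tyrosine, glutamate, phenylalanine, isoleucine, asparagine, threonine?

Tyr: 2 codons.
Glu: 2 codons.
Phe: 2 codons.
Ile: 3 codons.
Asn: 2 codons.
Thr: 4 codons.
2 × 2 × 2 × 3 × 2 × 4 = 192.

192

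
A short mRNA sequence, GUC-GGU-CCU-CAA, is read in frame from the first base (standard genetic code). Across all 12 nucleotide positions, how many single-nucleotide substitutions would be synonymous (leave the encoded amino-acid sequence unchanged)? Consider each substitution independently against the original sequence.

10

Codon 1 (GUC, Val): 3 synonymous substitutions.
Codon 2 (GGU, Gly): 3 synonymous substitutions.
Codon 3 (CCU, Pro): 3 synonymous substitutions.
Codon 4 (CAA, Gln): 1 synonymous substitution.
Total: 3 + 3 + 3 + 1 = 10.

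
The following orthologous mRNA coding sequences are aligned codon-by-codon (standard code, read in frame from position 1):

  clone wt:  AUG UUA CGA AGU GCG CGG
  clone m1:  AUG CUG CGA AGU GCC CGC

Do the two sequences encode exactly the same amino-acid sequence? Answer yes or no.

Codon 1: AUG Met / AUG Met — identical.
Codon 2: UUA Leu / CUG Leu — synonymous.
Codon 3: CGA Arg / CGA Arg — identical.
Codon 4: AGU Ser / AGU Ser — identical.
Codon 5: GCG Ala / GCC Ala — synonymous.
Codon 6: CGG Arg / CGC Arg — synonymous.
Nonsynonymous differences: 0 → same protein.

yes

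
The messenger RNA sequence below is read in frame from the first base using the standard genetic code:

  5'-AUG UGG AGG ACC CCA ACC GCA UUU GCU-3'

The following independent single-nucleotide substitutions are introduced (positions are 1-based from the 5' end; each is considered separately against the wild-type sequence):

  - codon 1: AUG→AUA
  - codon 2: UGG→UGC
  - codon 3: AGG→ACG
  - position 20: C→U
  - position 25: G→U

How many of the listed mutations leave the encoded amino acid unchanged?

Codon 1: AUG (Met) → AUA (Ile) — missense.
Codon 2: UGG (Trp) → UGC (Cys) — missense.
Codon 3: AGG (Arg) → ACG (Thr) — missense.
Codon 7: GCA (Ala) → GUA (Val) — missense.
Codon 9: GCU (Ala) → UCU (Ser) — missense.
Synonymous: 0 of 5.

0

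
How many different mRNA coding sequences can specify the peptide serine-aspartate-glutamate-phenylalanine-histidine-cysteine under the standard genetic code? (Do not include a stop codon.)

Ser: 6 codons.
Asp: 2 codons.
Glu: 2 codons.
Phe: 2 codons.
His: 2 codons.
Cys: 2 codons.
6 × 2 × 2 × 2 × 2 × 2 = 192.

192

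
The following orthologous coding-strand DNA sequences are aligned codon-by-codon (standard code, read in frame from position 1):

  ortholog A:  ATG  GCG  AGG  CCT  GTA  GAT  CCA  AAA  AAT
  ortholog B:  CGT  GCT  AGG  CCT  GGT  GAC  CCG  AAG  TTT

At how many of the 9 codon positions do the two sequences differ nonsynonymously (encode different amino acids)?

Codon 1: ATG Met / CGT Arg — nonsynonymous.
Codon 2: GCG Ala / GCT Ala — synonymous.
Codon 3: AGG Arg / AGG Arg — identical.
Codon 4: CCT Pro / CCT Pro — identical.
Codon 5: GTA Val / GGT Gly — nonsynonymous.
Codon 6: GAT Asp / GAC Asp — synonymous.
Codon 7: CCA Pro / CCG Pro — synonymous.
Codon 8: AAA Lys / AAG Lys — synonymous.
Codon 9: AAT Asn / TTT Phe — nonsynonymous.
Nonsynonymous differences: 3.

3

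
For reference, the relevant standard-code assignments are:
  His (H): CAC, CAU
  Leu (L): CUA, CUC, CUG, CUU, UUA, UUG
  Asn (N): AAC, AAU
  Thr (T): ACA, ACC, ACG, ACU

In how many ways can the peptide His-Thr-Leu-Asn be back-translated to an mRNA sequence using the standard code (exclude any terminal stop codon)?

His: 2 codons.
Thr: 4 codons.
Leu: 6 codons.
Asn: 2 codons.
2 × 4 × 6 × 2 = 96.

96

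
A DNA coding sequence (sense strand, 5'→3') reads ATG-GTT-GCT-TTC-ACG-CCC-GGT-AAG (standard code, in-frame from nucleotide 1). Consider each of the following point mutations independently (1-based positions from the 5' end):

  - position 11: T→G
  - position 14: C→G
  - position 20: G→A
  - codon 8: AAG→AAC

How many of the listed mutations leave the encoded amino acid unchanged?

0

Codon 4: TTC (Phe) → TGC (Cys) — missense.
Codon 5: ACG (Thr) → AGG (Arg) — missense.
Codon 7: GGT (Gly) → GAT (Asp) — missense.
Codon 8: AAG (Lys) → AAC (Asn) — missense.
Synonymous: 0 of 4.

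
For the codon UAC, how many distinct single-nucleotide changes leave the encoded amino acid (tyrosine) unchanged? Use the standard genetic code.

Position 1: none → 0 synonymous.
Position 2: none → 0 synonymous.
Position 3: UAU → 1 synonymous.
Total: 0 + 0 + 1 = 1.

1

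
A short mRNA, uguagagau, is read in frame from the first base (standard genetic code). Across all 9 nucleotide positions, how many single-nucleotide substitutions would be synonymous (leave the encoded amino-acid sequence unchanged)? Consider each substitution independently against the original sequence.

4

Codon 1 (UGU, Cys): 1 synonymous substitution.
Codon 2 (AGA, Arg): 2 synonymous substitutions.
Codon 3 (GAU, Asp): 1 synonymous substitution.
Total: 1 + 2 + 1 = 4.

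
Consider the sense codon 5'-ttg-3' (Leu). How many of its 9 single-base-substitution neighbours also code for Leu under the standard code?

Position 1: CTG → 1 synonymous.
Position 2: none → 0 synonymous.
Position 3: TTA → 1 synonymous.
Total: 1 + 0 + 1 = 2.

2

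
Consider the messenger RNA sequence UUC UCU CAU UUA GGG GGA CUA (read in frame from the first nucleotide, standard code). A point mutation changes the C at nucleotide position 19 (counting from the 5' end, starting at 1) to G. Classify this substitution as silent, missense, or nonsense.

missense

Position 19 falls in codon 7: CUA → Leu.
After the substitution the codon is GUA → Val.
Leu ≠ Val, so this is a missense mutation.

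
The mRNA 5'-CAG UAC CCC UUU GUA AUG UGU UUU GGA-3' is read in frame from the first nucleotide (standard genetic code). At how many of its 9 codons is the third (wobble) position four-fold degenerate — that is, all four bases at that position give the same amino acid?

3

Codon 1 CAG (Gln): third position 2-fold.
Codon 2 UAC (Tyr): third position 2-fold.
Codon 3 CCC (Pro): third position 4-fold.
Codon 4 UUU (Phe): third position 2-fold.
Codon 5 GUA (Val): third position 4-fold.
Codon 6 AUG (Met): third position 1-fold.
Codon 7 UGU (Cys): third position 2-fold.
Codon 8 UUU (Phe): third position 2-fold.
Codon 9 GGA (Gly): third position 4-fold.
Four-fold degenerate third positions: 3.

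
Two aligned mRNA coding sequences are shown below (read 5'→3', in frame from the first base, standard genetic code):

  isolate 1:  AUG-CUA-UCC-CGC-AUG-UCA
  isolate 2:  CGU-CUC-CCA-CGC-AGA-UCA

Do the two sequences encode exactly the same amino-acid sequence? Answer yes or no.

no

Codon 1: AUG Met / CGU Arg — nonsynonymous.
Codon 2: CUA Leu / CUC Leu — synonymous.
Codon 3: UCC Ser / CCA Pro — nonsynonymous.
Codon 4: CGC Arg / CGC Arg — identical.
Codon 5: AUG Met / AGA Arg — nonsynonymous.
Codon 6: UCA Ser / UCA Ser — identical.
Nonsynonymous differences: 3 → different protein.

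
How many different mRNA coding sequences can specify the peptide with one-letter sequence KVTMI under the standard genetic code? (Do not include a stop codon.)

Lys: 2 codons.
Val: 4 codons.
Thr: 4 codons.
Met: 1 codon.
Ile: 3 codons.
2 × 4 × 4 × 1 × 3 = 96.

96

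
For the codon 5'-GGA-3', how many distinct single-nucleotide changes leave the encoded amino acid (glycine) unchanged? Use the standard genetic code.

3

Position 1: none → 0 synonymous.
Position 2: none → 0 synonymous.
Position 3: GGT, GGC, GGG → 3 synonymous.
Total: 0 + 0 + 3 = 3.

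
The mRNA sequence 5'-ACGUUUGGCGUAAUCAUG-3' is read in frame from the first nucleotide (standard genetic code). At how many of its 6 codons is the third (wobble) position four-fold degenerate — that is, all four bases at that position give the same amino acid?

Codon 1 ACG (Thr): third position 4-fold.
Codon 2 UUU (Phe): third position 2-fold.
Codon 3 GGC (Gly): third position 4-fold.
Codon 4 GUA (Val): third position 4-fold.
Codon 5 AUC (Ile): third position 3-fold.
Codon 6 AUG (Met): third position 1-fold.
Four-fold degenerate third positions: 3.

3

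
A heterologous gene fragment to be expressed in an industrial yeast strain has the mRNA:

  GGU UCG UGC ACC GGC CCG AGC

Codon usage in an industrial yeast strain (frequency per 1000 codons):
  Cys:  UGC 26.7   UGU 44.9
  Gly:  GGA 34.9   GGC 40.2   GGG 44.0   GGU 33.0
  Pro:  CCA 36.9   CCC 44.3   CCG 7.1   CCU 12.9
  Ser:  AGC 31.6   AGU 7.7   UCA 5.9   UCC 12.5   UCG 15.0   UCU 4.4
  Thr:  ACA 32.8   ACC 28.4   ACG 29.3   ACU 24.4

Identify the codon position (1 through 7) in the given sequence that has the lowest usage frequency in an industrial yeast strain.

Codon 1 GGU (Gly): 33.0 per 1000.
Codon 2 UCG (Ser): 15.0 per 1000.
Codon 3 UGC (Cys): 26.7 per 1000.
Codon 4 ACC (Thr): 28.4 per 1000.
Codon 5 GGC (Gly): 40.2 per 1000.
Codon 6 CCG (Pro): 7.1 per 1000.
Codon 7 AGC (Ser): 31.6 per 1000.
Lowest frequency is 7.1 at codon 6.

6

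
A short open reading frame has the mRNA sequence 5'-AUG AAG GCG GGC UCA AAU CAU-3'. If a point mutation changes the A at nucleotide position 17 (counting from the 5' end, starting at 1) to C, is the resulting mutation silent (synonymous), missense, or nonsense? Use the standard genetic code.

Position 17 falls in codon 6: AAU → Asn.
After the substitution the codon is ACU → Thr.
Asn ≠ Thr, so this is a missense mutation.

missense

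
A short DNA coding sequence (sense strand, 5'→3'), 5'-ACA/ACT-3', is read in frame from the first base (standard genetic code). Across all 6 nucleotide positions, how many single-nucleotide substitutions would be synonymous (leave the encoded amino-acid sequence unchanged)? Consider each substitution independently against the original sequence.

Codon 1 (ACA, Thr): 3 synonymous substitutions.
Codon 2 (ACT, Thr): 3 synonymous substitutions.
Total: 3 + 3 = 6.

6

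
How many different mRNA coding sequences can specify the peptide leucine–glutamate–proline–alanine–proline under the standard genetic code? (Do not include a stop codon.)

Leu: 6 codons.
Glu: 2 codons.
Pro: 4 codons.
Ala: 4 codons.
Pro: 4 codons.
6 × 2 × 4 × 4 × 4 = 768.

768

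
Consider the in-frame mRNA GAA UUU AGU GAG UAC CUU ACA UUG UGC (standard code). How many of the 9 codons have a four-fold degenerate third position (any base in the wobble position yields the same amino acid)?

2

Codon 1 GAA (Glu): third position 2-fold.
Codon 2 UUU (Phe): third position 2-fold.
Codon 3 AGU (Ser): third position 2-fold.
Codon 4 GAG (Glu): third position 2-fold.
Codon 5 UAC (Tyr): third position 2-fold.
Codon 6 CUU (Leu): third position 4-fold.
Codon 7 ACA (Thr): third position 4-fold.
Codon 8 UUG (Leu): third position 2-fold.
Codon 9 UGC (Cys): third position 2-fold.
Four-fold degenerate third positions: 2.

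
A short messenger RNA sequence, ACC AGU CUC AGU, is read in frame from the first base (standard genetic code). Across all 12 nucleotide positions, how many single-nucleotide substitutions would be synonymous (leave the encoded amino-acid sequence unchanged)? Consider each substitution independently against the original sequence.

8

Codon 1 (ACC, Thr): 3 synonymous substitutions.
Codon 2 (AGU, Ser): 1 synonymous substitution.
Codon 3 (CUC, Leu): 3 synonymous substitutions.
Codon 4 (AGU, Ser): 1 synonymous substitution.
Total: 3 + 1 + 3 + 1 = 8.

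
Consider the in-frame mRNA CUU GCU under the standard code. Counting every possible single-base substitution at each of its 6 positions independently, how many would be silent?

6

Codon 1 (CUU, Leu): 3 synonymous substitutions.
Codon 2 (GCU, Ala): 3 synonymous substitutions.
Total: 3 + 3 = 6.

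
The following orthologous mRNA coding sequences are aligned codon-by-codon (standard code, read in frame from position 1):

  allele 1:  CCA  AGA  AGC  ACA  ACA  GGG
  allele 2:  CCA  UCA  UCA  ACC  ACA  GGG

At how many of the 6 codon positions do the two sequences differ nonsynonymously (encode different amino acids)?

1

Codon 1: CCA Pro / CCA Pro — identical.
Codon 2: AGA Arg / UCA Ser — nonsynonymous.
Codon 3: AGC Ser / UCA Ser — synonymous.
Codon 4: ACA Thr / ACC Thr — synonymous.
Codon 5: ACA Thr / ACA Thr — identical.
Codon 6: GGG Gly / GGG Gly — identical.
Nonsynonymous differences: 1.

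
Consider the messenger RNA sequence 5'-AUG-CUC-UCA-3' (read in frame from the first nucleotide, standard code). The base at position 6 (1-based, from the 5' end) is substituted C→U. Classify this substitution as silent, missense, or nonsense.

Position 6 falls in codon 2: CUC → Leu.
After the substitution the codon is CUU → Leu.
Both encode Leu, so the change is synonymous.

silent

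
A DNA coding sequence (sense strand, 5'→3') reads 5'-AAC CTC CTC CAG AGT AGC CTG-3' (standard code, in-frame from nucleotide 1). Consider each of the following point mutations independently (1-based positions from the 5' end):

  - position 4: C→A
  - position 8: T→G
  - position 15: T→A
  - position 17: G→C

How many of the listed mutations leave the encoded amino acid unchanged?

Codon 2: CTC (Leu) → ATC (Ile) — missense.
Codon 3: CTC (Leu) → CGC (Arg) — missense.
Codon 5: AGT (Ser) → AGA (Arg) — missense.
Codon 6: AGC (Ser) → ACC (Thr) — missense.
Synonymous: 0 of 4.

0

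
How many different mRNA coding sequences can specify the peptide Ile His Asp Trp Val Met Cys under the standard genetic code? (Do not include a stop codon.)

96

Ile: 3 codons.
His: 2 codons.
Asp: 2 codons.
Trp: 1 codon.
Val: 4 codons.
Met: 1 codon.
Cys: 2 codons.
3 × 2 × 2 × 1 × 4 × 1 × 2 = 96.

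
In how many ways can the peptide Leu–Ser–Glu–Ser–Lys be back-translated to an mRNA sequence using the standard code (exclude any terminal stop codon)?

864

Leu: 6 codons.
Ser: 6 codons.
Glu: 2 codons.
Ser: 6 codons.
Lys: 2 codons.
6 × 6 × 2 × 6 × 2 = 864.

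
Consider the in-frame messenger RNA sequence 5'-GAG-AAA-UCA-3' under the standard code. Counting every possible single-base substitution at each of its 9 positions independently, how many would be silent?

Codon 1 (GAG, Glu): 1 synonymous substitution.
Codon 2 (AAA, Lys): 1 synonymous substitution.
Codon 3 (UCA, Ser): 3 synonymous substitutions.
Total: 1 + 1 + 3 = 5.

5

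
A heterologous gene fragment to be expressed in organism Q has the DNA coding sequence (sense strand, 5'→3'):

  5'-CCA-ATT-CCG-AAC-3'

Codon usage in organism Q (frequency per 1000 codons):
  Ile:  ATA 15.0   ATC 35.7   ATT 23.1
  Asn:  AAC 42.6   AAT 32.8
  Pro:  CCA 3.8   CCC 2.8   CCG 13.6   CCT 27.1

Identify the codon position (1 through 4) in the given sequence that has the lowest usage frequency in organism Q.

Codon 1 CCA (Pro): 3.8 per 1000.
Codon 2 ATT (Ile): 23.1 per 1000.
Codon 3 CCG (Pro): 13.6 per 1000.
Codon 4 AAC (Asn): 42.6 per 1000.
Lowest frequency is 3.8 at codon 1.

1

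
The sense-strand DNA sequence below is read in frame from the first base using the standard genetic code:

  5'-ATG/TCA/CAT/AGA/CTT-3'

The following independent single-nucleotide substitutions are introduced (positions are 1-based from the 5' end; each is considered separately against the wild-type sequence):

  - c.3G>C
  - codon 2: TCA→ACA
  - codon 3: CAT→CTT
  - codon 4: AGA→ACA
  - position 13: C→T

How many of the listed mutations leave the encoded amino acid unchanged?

Codon 1: ATG (Met) → ATC (Ile) — missense.
Codon 2: TCA (Ser) → ACA (Thr) — missense.
Codon 3: CAT (His) → CTT (Leu) — missense.
Codon 4: AGA (Arg) → ACA (Thr) — missense.
Codon 5: CTT (Leu) → TTT (Phe) — missense.
Synonymous: 0 of 5.

0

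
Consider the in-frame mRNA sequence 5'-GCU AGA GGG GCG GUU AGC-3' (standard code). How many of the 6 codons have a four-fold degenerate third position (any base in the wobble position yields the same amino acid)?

4

Codon 1 GCU (Ala): third position 4-fold.
Codon 2 AGA (Arg): third position 2-fold.
Codon 3 GGG (Gly): third position 4-fold.
Codon 4 GCG (Ala): third position 4-fold.
Codon 5 GUU (Val): third position 4-fold.
Codon 6 AGC (Ser): third position 2-fold.
Four-fold degenerate third positions: 4.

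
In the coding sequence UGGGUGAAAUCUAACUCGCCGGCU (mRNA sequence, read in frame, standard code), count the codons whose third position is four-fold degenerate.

5

Codon 1 UGG (Trp): third position 1-fold.
Codon 2 GUG (Val): third position 4-fold.
Codon 3 AAA (Lys): third position 2-fold.
Codon 4 UCU (Ser): third position 4-fold.
Codon 5 AAC (Asn): third position 2-fold.
Codon 6 UCG (Ser): third position 4-fold.
Codon 7 CCG (Pro): third position 4-fold.
Codon 8 GCU (Ala): third position 4-fold.
Four-fold degenerate third positions: 5.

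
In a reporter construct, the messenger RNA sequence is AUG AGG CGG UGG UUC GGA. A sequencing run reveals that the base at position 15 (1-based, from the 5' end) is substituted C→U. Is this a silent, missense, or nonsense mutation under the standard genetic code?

silent

Position 15 falls in codon 5: UUC → Phe.
After the substitution the codon is UUU → Phe.
Both encode Phe, so the change is synonymous.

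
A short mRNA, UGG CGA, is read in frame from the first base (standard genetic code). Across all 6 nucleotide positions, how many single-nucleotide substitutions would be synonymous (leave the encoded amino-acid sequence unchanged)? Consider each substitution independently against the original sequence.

4

Codon 1 (UGG, Trp): 0 synonymous substitutions.
Codon 2 (CGA, Arg): 4 synonymous substitutions.
Total: 0 + 4 = 4.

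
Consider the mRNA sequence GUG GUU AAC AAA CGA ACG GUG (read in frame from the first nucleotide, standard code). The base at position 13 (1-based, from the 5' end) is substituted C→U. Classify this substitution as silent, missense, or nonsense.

Position 13 falls in codon 5: CGA → Arg.
After the substitution the codon is UGA → Stop.
The new codon is a stop codon, so this is a nonsense mutation.

nonsense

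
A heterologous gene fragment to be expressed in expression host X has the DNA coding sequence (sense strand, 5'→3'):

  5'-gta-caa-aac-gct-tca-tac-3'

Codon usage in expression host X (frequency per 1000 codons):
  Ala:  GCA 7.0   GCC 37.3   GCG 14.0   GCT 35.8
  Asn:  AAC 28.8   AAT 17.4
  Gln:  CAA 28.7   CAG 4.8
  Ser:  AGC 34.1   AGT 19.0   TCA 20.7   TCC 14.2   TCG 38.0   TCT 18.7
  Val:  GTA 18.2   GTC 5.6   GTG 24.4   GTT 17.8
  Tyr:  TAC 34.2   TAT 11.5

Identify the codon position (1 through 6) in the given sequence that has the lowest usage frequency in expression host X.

1

Codon 1 GTA (Val): 18.2 per 1000.
Codon 2 CAA (Gln): 28.7 per 1000.
Codon 3 AAC (Asn): 28.8 per 1000.
Codon 4 GCT (Ala): 35.8 per 1000.
Codon 5 TCA (Ser): 20.7 per 1000.
Codon 6 TAC (Tyr): 34.2 per 1000.
Lowest frequency is 18.2 at codon 1.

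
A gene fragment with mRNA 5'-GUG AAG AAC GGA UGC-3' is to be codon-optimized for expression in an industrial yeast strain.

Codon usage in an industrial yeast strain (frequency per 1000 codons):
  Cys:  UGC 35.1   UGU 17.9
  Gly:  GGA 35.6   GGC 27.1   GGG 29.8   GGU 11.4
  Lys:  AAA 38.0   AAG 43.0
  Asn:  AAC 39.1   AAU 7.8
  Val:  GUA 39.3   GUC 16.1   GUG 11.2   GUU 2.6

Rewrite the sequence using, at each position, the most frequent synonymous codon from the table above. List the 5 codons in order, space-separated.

Codon 1 (Val): best is GUA at 39.3.
Codon 2 (Lys): best is AAG at 43.0.
Codon 3 (Asn): best is AAC at 39.1.
Codon 4 (Gly): best is GGA at 35.6.
Codon 5 (Cys): best is UGC at 35.1.

GUA AAG AAC GGA UGC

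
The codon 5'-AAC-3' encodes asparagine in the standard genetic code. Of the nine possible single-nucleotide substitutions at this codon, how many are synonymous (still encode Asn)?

1

Position 1: none → 0 synonymous.
Position 2: none → 0 synonymous.
Position 3: AAU → 1 synonymous.
Total: 0 + 0 + 1 = 1.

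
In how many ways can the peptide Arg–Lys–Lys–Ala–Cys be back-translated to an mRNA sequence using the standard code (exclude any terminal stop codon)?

Arg: 6 codons.
Lys: 2 codons.
Lys: 2 codons.
Ala: 4 codons.
Cys: 2 codons.
6 × 2 × 2 × 4 × 2 = 192.

192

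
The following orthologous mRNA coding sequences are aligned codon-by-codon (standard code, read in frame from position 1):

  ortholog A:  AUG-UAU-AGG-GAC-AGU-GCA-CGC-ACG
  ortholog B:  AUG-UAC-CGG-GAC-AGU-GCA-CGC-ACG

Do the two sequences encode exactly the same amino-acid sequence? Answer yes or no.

yes

Codon 1: AUG Met / AUG Met — identical.
Codon 2: UAU Tyr / UAC Tyr — synonymous.
Codon 3: AGG Arg / CGG Arg — synonymous.
Codon 4: GAC Asp / GAC Asp — identical.
Codon 5: AGU Ser / AGU Ser — identical.
Codon 6: GCA Ala / GCA Ala — identical.
Codon 7: CGC Arg / CGC Arg — identical.
Codon 8: ACG Thr / ACG Thr — identical.
Nonsynonymous differences: 0 → same protein.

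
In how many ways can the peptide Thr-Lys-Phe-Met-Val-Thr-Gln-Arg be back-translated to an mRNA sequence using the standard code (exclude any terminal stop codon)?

3072

Thr: 4 codons.
Lys: 2 codons.
Phe: 2 codons.
Met: 1 codon.
Val: 4 codons.
Thr: 4 codons.
Gln: 2 codons.
Arg: 6 codons.
4 × 2 × 2 × 1 × 4 × 4 × 2 × 6 = 3072.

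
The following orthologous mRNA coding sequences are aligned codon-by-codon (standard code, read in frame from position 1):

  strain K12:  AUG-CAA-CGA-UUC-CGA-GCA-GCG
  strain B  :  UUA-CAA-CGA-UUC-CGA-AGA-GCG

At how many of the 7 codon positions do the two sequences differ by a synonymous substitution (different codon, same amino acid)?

0

Codon 1: AUG Met / UUA Leu — nonsynonymous.
Codon 2: CAA Gln / CAA Gln — identical.
Codon 3: CGA Arg / CGA Arg — identical.
Codon 4: UUC Phe / UUC Phe — identical.
Codon 5: CGA Arg / CGA Arg — identical.
Codon 6: GCA Ala / AGA Arg — nonsynonymous.
Codon 7: GCG Ala / GCG Ala — identical.
Synonymous differences: 0.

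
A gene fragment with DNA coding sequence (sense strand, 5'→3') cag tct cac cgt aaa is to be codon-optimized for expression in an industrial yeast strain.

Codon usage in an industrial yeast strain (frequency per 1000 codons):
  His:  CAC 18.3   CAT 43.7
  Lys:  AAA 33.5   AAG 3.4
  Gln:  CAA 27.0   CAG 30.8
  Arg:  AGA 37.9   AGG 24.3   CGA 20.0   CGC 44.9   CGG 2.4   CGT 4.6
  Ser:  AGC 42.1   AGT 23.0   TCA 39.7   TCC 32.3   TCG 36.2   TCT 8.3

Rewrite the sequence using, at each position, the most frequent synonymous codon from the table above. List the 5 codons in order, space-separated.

Codon 1 (Gln): best is CAG at 30.8.
Codon 2 (Ser): best is AGC at 42.1.
Codon 3 (His): best is CAT at 43.7.
Codon 4 (Arg): best is CGC at 44.9.
Codon 5 (Lys): best is AAA at 33.5.

CAG AGC CAT CGC AAA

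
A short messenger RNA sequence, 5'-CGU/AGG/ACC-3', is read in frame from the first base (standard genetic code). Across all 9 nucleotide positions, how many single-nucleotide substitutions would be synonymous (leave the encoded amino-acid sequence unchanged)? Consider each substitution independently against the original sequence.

Codon 1 (CGU, Arg): 3 synonymous substitutions.
Codon 2 (AGG, Arg): 2 synonymous substitutions.
Codon 3 (ACC, Thr): 3 synonymous substitutions.
Total: 3 + 2 + 3 = 8.

8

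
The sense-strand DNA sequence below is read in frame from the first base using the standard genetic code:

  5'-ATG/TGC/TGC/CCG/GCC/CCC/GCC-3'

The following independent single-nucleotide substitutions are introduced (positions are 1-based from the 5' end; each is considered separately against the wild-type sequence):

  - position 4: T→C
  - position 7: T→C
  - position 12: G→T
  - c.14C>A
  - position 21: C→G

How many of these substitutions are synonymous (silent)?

Codon 2: TGC (Cys) → CGC (Arg) — missense.
Codon 3: TGC (Cys) → CGC (Arg) — missense.
Codon 4: CCG (Pro) → CCT (Pro) — synonymous.
Codon 5: GCC (Ala) → GAC (Asp) — missense.
Codon 7: GCC (Ala) → GCG (Ala) — synonymous.
Synonymous: 2 of 5.

2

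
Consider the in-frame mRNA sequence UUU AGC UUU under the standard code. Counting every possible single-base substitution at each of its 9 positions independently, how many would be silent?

Codon 1 (UUU, Phe): 1 synonymous substitution.
Codon 2 (AGC, Ser): 1 synonymous substitution.
Codon 3 (UUU, Phe): 1 synonymous substitution.
Total: 1 + 1 + 1 = 3.

3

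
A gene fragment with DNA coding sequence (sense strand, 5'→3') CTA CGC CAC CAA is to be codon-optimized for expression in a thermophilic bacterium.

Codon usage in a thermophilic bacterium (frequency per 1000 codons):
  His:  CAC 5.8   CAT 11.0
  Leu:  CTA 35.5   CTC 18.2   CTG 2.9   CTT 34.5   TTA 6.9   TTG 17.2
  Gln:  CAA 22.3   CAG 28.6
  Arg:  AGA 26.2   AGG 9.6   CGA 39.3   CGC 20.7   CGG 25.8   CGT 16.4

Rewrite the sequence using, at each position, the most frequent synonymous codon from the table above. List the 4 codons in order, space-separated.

Codon 1 (Leu): best is CTA at 35.5.
Codon 2 (Arg): best is CGA at 39.3.
Codon 3 (His): best is CAT at 11.0.
Codon 4 (Gln): best is CAG at 28.6.

CTA CGA CAT CAG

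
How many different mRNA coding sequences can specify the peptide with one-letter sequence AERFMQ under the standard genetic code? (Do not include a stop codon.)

192

Ala: 4 codons.
Glu: 2 codons.
Arg: 6 codons.
Phe: 2 codons.
Met: 1 codon.
Gln: 2 codons.
4 × 2 × 6 × 2 × 1 × 2 = 192.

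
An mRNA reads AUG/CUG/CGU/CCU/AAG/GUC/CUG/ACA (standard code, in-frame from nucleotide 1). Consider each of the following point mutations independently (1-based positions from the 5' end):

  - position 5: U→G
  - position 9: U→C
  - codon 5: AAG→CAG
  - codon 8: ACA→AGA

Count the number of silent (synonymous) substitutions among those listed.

1

Codon 2: CUG (Leu) → CGG (Arg) — missense.
Codon 3: CGU (Arg) → CGC (Arg) — synonymous.
Codon 5: AAG (Lys) → CAG (Gln) — missense.
Codon 8: ACA (Thr) → AGA (Arg) — missense.
Synonymous: 1 of 4.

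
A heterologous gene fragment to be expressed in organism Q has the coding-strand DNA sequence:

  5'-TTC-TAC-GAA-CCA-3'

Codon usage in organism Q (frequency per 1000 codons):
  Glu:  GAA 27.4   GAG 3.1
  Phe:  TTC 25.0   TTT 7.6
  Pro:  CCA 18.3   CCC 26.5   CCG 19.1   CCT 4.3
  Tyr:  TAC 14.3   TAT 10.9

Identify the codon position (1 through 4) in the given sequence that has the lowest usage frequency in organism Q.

2

Codon 1 TTC (Phe): 25.0 per 1000.
Codon 2 TAC (Tyr): 14.3 per 1000.
Codon 3 GAA (Glu): 27.4 per 1000.
Codon 4 CCA (Pro): 18.3 per 1000.
Lowest frequency is 14.3 at codon 2.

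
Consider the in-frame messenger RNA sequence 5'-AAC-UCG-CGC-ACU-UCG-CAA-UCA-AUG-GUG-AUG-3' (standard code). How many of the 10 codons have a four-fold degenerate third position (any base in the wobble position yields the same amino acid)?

6

Codon 1 AAC (Asn): third position 2-fold.
Codon 2 UCG (Ser): third position 4-fold.
Codon 3 CGC (Arg): third position 4-fold.
Codon 4 ACU (Thr): third position 4-fold.
Codon 5 UCG (Ser): third position 4-fold.
Codon 6 CAA (Gln): third position 2-fold.
Codon 7 UCA (Ser): third position 4-fold.
Codon 8 AUG (Met): third position 1-fold.
Codon 9 GUG (Val): third position 4-fold.
Codon 10 AUG (Met): third position 1-fold.
Four-fold degenerate third positions: 6.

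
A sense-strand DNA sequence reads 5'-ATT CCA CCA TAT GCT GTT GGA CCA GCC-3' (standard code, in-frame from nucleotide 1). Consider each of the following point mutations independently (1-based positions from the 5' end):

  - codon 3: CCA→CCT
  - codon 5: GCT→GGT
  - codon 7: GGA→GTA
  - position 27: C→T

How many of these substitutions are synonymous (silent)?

Codon 3: CCA (Pro) → CCT (Pro) — synonymous.
Codon 5: GCT (Ala) → GGT (Gly) — missense.
Codon 7: GGA (Gly) → GTA (Val) — missense.
Codon 9: GCC (Ala) → GCT (Ala) — synonymous.
Synonymous: 2 of 4.

2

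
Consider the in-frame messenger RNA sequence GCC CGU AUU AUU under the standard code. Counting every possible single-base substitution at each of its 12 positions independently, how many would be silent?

10

Codon 1 (GCC, Ala): 3 synonymous substitutions.
Codon 2 (CGU, Arg): 3 synonymous substitutions.
Codon 3 (AUU, Ile): 2 synonymous substitutions.
Codon 4 (AUU, Ile): 2 synonymous substitutions.
Total: 3 + 3 + 2 + 2 = 10.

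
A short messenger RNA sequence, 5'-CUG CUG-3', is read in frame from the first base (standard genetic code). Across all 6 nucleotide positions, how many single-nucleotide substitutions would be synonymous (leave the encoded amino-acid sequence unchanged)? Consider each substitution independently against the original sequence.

Codon 1 (CUG, Leu): 4 synonymous substitutions.
Codon 2 (CUG, Leu): 4 synonymous substitutions.
Total: 4 + 4 = 8.

8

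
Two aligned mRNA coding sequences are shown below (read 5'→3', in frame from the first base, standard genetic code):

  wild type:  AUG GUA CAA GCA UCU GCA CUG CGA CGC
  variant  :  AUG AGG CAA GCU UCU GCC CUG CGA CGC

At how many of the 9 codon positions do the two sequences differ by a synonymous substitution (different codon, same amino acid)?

2

Codon 1: AUG Met / AUG Met — identical.
Codon 2: GUA Val / AGG Arg — nonsynonymous.
Codon 3: CAA Gln / CAA Gln — identical.
Codon 4: GCA Ala / GCU Ala — synonymous.
Codon 5: UCU Ser / UCU Ser — identical.
Codon 6: GCA Ala / GCC Ala — synonymous.
Codon 7: CUG Leu / CUG Leu — identical.
Codon 8: CGA Arg / CGA Arg — identical.
Codon 9: CGC Arg / CGC Arg — identical.
Synonymous differences: 2.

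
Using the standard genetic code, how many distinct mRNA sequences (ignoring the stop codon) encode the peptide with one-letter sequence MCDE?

Met: 1 codon.
Cys: 2 codons.
Asp: 2 codons.
Glu: 2 codons.
1 × 2 × 2 × 2 = 8.

8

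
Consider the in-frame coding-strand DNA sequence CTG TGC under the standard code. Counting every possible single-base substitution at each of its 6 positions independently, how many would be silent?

5

Codon 1 (CTG, Leu): 4 synonymous substitutions.
Codon 2 (TGC, Cys): 1 synonymous substitution.
Total: 4 + 1 = 5.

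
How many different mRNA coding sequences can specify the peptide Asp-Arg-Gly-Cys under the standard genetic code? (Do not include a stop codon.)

96

Asp: 2 codons.
Arg: 6 codons.
Gly: 4 codons.
Cys: 2 codons.
2 × 6 × 4 × 2 = 96.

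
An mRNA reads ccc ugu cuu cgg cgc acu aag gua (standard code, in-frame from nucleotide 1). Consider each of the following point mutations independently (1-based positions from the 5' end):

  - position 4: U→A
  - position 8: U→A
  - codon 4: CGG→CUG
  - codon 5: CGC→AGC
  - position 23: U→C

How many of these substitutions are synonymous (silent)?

Codon 2: UGU (Cys) → AGU (Ser) — missense.
Codon 3: CUU (Leu) → CAU (His) — missense.
Codon 4: CGG (Arg) → CUG (Leu) — missense.
Codon 5: CGC (Arg) → AGC (Ser) — missense.
Codon 8: GUA (Val) → GCA (Ala) — missense.
Synonymous: 0 of 5.

0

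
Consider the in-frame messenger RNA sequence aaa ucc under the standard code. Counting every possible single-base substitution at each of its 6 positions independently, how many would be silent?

Codon 1 (AAA, Lys): 1 synonymous substitution.
Codon 2 (UCC, Ser): 3 synonymous substitutions.
Total: 1 + 3 = 4.

4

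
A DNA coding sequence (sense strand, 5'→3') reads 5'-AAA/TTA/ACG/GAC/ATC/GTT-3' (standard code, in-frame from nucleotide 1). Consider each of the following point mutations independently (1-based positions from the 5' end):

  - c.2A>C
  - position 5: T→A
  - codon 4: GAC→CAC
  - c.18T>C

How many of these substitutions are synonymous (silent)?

1

Codon 1: AAA (Lys) → ACA (Thr) — missense.
Codon 2: TTA (Leu) → TAA (Stop) — nonsense.
Codon 4: GAC (Asp) → CAC (His) — missense.
Codon 6: GTT (Val) → GTC (Val) — synonymous.
Synonymous: 1 of 4.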